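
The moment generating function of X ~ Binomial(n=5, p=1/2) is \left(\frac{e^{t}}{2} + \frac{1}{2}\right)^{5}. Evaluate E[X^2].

To find E[X^2], compute M^(2)(0):
M^(1)(t) = \frac{5 \left(\frac{e^{t}}{2} + \frac{1}{2}\right)^{4} e^{t}}{2}
M^(2)(t) = \frac{5 \left(\frac{e^{t}}{2} + \frac{1}{2}\right)^{4} e^{t}}{2} + 5 \left(\frac{e^{t}}{2} + \frac{1}{2}\right)^{3} e^{2 t}
M^(2)(0) = \frac{15}{2}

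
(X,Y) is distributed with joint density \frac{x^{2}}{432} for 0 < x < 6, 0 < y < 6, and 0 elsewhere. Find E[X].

f_X(x) = ∫_0^6 \frac{x^{2}}{432} dy = \frac{x^{2}}{72}
E[X] = ∫_0^6 x × (\frac{x^{2}}{72}) dx = \frac{9}{2}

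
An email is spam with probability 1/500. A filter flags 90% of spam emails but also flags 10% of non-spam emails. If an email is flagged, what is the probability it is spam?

Let D = the rare event, + = positive/flagged.
P(D) = 1/500
P(+|D) = 90/100 = 9/10
P(+|D') = 10/100 = 1/10
P(+) = P(+|D)P(D) + P(+|D')P(D')
     = \frac{9}{10} × \frac{1}{500} + \frac{1}{10} × \frac{499}{500}
     = \frac{127}{1250}
P(D|+) = P(+|D)P(D)/P(+) = \frac{9}{508}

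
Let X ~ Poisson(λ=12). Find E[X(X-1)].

E[X(X-1)] = E[X² - X] = E[X²] - E[X]
E[X] = 12
E[X²] = Var(X) + (E[X])² = 12 + (12)² = 156
E[X(X-1)] = 156 - 12 = 144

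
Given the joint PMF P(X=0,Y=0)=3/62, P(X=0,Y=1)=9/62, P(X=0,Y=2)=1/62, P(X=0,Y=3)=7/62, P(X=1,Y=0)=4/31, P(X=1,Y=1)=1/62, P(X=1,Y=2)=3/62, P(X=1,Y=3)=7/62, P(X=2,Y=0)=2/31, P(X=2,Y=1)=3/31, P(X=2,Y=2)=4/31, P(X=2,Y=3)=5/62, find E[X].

First find marginal of X:
P(X=0) = 10/31
P(X=1) = 19/62
P(X=2) = 23/62
E[X] = 0 × 10/31 + 1 × 19/62 + 2 × 23/62 = 65/62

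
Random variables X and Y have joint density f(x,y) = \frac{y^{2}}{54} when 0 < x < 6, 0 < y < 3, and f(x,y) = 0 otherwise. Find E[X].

f_X(x) = ∫_0^3 \frac{y^{2}}{54} dy = \frac{1}{6}
E[X] = ∫_0^6 x × (\frac{1}{6}) dx = 3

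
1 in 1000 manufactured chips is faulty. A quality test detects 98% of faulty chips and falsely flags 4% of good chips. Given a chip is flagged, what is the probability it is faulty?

Let D = the rare event, + = positive/flagged.
P(D) = 1/1000
P(+|D) = 98/100 = 49/50
P(+|D') = 4/100 = 1/25
P(+) = P(+|D)P(D) + P(+|D')P(D')
     = \frac{49}{50} × \frac{1}{1000} + \frac{1}{25} × \frac{999}{1000}
     = \frac{2047}{50000}
P(D|+) = P(+|D)P(D)/P(+) = \frac{49}{2047}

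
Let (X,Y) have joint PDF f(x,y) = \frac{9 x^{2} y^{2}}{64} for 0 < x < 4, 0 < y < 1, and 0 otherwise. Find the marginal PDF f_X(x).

f_X(x) = ∫_0^1 f(x,y) dy
= ∫_0^1 \frac{9 x^{2} y^{2}}{64} dy
= \frac{3 x^{2}}{64} for 0 < x < 4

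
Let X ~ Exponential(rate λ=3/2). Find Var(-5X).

For X ~ Exponential(rate λ=3/2):
Var(X) = \frac{4}{9}
Var(-5X) = (-5)² × Var(X) = 25 × \frac{4}{9} = \frac{100}{9}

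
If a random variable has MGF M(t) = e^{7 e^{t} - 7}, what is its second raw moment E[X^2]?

To find E[X^2], compute M^(2)(0):
M^(1)(t) = 7 e^{t} e^{7 e^{t} - 7}
M^(2)(t) = 49 e^{2 t} e^{7 e^{t} - 7} + 7 e^{t} e^{7 e^{t} - 7}
M^(2)(0) = 56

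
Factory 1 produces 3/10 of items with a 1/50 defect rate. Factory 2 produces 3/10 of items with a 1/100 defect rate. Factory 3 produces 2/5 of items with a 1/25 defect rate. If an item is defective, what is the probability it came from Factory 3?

Using Bayes' theorem:
P(F1) = 3/10, P(D|F1) = 1/50
P(F2) = 3/10, P(D|F2) = 1/100
P(F3) = 2/5, P(D|F3) = 1/25
P(D) = P(D|F1)P(F1) + P(D|F2)P(F2) + P(D|F3)P(F3)
     = \frac{1}{40}
P(F3|D) = P(D|F3)P(F3) / P(D)
= \frac{16}{25}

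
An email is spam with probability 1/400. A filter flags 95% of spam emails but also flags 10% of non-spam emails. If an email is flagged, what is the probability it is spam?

Let D = the rare event, + = positive/flagged.
P(D) = 1/400
P(+|D) = 95/100 = 19/20
P(+|D') = 10/100 = 1/10
P(+) = P(+|D)P(D) + P(+|D')P(D')
     = \frac{19}{20} × \frac{1}{400} + \frac{1}{10} × \frac{399}{400}
     = \frac{817}{8000}
P(D|+) = P(+|D)P(D)/P(+) = \frac{1}{43}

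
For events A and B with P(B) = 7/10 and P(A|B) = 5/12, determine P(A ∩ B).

By definition, P(A|B) = P(A ∩ B) / P(B)
So P(A ∩ B) = P(A|B) × P(B)
= 5/12 × 7/10
= 7/24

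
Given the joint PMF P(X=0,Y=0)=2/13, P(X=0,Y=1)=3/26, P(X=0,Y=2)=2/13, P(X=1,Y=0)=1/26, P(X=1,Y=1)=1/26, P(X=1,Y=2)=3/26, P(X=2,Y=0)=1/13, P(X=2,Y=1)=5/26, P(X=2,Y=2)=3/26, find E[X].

First find marginal of X:
P(X=0) = 11/26
P(X=1) = 5/26
P(X=2) = 5/13
E[X] = 0 × 11/26 + 1 × 5/26 + 2 × 5/13 = 25/26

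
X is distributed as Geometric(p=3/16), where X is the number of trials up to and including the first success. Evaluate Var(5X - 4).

For X ~ Geometric(p=3/16), where X is the number of trials up to and including the first success:
Var(X) = \frac{208}{9}
Var(5X - 4) = (5)² × Var(X) = 25 × \frac{208}{9} = \frac{5200}{9}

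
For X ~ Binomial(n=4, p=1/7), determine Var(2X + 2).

For X ~ Binomial(n=4, p=1/7):
Var(X) = \frac{24}{49}
Var(2X + 2) = (2)² × Var(X) = 4 × \frac{24}{49} = \frac{96}{49}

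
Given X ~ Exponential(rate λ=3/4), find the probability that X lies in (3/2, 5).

P(3/2 < X < 5) = ∫_{3/2}^{5} f(x) dx
where f(x) = \frac{3 e^{- \frac{3 x}{4}}}{4}
= - \frac{1}{e^{\frac{15}{4}}} + e^{- \frac{9}{8}}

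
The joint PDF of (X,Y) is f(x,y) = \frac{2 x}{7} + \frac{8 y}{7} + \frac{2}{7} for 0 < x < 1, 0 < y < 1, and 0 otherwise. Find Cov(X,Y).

E[XY] = ∫∫ xy × f(x,y) dx dy = \frac{13}{42}
E[X] = \frac{11}{21}
E[Y] = \frac{25}{42}
Cov(X,Y) = E[XY] - E[X]E[Y] = - \frac{1}{441}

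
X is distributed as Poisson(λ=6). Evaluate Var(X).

For X ~ Poisson(λ=6):
Var(X) = 6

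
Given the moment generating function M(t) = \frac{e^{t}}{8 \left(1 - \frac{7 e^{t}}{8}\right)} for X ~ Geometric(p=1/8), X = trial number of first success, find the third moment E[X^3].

To find E[X^3], compute M^(3)(0):
M^(1)(t) = \frac{e^{t}}{8 \left(1 - \frac{7 e^{t}}{8}\right)} + \frac{7 e^{2 t}}{64 \left(1 - \frac{7 e^{t}}{8}\right)^{2}}
M^(2)(t) = \frac{e^{t}}{8 \left(1 - \frac{7 e^{t}}{8}\right)} + \frac{21 e^{2 t}}{64 \left(1 - \frac{7 e^{t}}{8}\right)^{2}} + \frac{49 e^{3 t}}{256 \left(1 - \frac{7 e^{t}}{8}\right)^{3}}
M^(3)(t) = \frac{e^{t}}{8 \left(1 - \frac{7 e^{t}}{8}\right)} + \frac{49 e^{2 t}}{64 \left(1 - \frac{7 e^{t}}{8}\right)^{2}} + \frac{147 e^{3 t}}{128 \left(1 - \frac{7 e^{t}}{8}\right)^{3}} + \frac{1029 e^{4 t}}{2048 \left(1 - \frac{7 e^{t}}{8}\right)^{4}}
M^(3)(0) = 2696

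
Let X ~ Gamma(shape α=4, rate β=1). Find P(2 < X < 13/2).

P(2 < X < 13/2) = ∫_{2}^{13/2} f(x) dx
where f(x) = \frac{x^{3} e^{- x}}{6}
= - \frac{3571}{48 e^{\frac{13}{2}}} + \frac{19}{3 e^{2}}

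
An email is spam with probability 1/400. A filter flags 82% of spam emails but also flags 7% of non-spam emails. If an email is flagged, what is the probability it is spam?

Let D = the rare event, + = positive/flagged.
P(D) = 1/400
P(+|D) = 82/100 = 41/50
P(+|D') = 7/100
P(+) = P(+|D)P(D) + P(+|D')P(D')
     = \frac{41}{50} × \frac{1}{400} + \frac{7}{100} × \frac{399}{400}
     = \frac{23}{320}
P(D|+) = P(+|D)P(D)/P(+) = \frac{82}{2875}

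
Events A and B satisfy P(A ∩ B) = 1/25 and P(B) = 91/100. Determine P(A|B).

P(A|B) = P(A ∩ B) / P(B)
= (1/25) / (91/100)
= 4/91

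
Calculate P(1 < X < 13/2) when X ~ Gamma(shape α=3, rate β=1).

P(1 < X < 13/2) = ∫_{1}^{13/2} f(x) dx
where f(x) = \frac{x^{2} e^{- x}}{2}
= - \frac{229}{8 e^{\frac{13}{2}}} + \frac{5}{2 e}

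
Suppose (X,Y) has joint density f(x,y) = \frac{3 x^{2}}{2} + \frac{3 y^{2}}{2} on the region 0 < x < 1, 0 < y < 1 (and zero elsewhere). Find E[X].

E[X] = ∫_0^1 ∫_0^1 x × f(x,y) dy dx
= ∫_0^1 ∫_0^1 x × (\frac{3 x^{2}}{2} + \frac{3 y^{2}}{2}) dy dx
= \frac{5}{8}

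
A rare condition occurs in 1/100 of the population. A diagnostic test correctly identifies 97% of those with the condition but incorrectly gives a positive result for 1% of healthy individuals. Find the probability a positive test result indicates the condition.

Let D = the rare event, + = positive/flagged.
P(D) = 1/100
P(+|D) = 97/100
P(+|D') = 1/100
P(+) = P(+|D)P(D) + P(+|D')P(D')
     = \frac{97}{100} × \frac{1}{100} + \frac{1}{100} × \frac{99}{100}
     = \frac{49}{2500}
P(D|+) = P(+|D)P(D)/P(+) = \frac{97}{196}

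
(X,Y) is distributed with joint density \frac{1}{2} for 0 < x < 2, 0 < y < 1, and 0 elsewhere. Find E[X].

f_X(x) = ∫_0^1 \frac{1}{2} dy = \frac{1}{2}
E[X] = ∫_0^2 x × (\frac{1}{2}) dx = 1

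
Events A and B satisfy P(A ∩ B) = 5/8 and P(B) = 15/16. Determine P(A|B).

P(A|B) = P(A ∩ B) / P(B)
= (5/8) / (15/16)
= 2/3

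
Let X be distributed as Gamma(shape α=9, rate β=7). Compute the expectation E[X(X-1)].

E[X(X-1)] = E[X² - X] = E[X²] - E[X]
E[X] = \frac{9}{7}
E[X²] = Var(X) + (E[X])² = \frac{9}{49} + (\frac{9}{7})² = \frac{90}{49}
E[X(X-1)] = \frac{90}{49} - \frac{9}{7} = \frac{27}{49}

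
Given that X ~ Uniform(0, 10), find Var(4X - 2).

For X ~ Uniform(0, 10):
Var(X) = \frac{25}{3}
Var(4X - 2) = (4)² × Var(X) = 16 × \frac{25}{3} = \frac{400}{3}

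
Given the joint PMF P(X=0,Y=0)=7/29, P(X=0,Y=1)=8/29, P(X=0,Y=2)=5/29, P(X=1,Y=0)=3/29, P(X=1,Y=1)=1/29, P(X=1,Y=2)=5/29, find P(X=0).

P(X=0) = P(X=0,Y=0) + P(X=0,Y=1) + P(X=0,Y=2)
= 7/29 + 8/29 + 5/29
= 20/29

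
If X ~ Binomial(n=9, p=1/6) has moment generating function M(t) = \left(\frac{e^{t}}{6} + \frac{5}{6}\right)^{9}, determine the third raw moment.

To find E[X^3], compute M^(3)(0):
M^(1)(t) = \frac{3 \left(\frac{e^{t}}{6} + \frac{5}{6}\right)^{8} e^{t}}{2}
M^(2)(t) = \frac{3 \left(\frac{e^{t}}{6} + \frac{5}{6}\right)^{8} e^{t}}{2} + 2 \left(\frac{e^{t}}{6} + \frac{5}{6}\right)^{7} e^{2 t}
M^(3)(t) = \frac{3 \left(\frac{e^{t}}{6} + \frac{5}{6}\right)^{8} e^{t}}{2} + 6 \left(\frac{e^{t}}{6} + \frac{5}{6}\right)^{7} e^{2 t} + \frac{7 \left(\frac{e^{t}}{6} + \frac{5}{6}\right)^{6} e^{3 t}}{3}
M^(3)(0) = \frac{59}{6}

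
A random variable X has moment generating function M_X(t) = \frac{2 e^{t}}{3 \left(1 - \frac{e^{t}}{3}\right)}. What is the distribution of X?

The MGF M(t) = \frac{2 e^{t}}{3 \left(1 - \frac{e^{t}}{3}\right)} is the standard form for the Geometric distribution.
Comparing with the known MGF formula identifies: Geometric(p=2/3), X = trial number of first success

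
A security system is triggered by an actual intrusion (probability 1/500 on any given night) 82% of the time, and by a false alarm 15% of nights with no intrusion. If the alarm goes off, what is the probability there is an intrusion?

Let D = the rare event, + = positive/flagged.
P(D) = 1/500
P(+|D) = 82/100 = 41/50
P(+|D') = 15/100 = 3/20
P(+) = P(+|D)P(D) + P(+|D')P(D')
     = \frac{41}{50} × \frac{1}{500} + \frac{3}{20} × \frac{499}{500}
     = \frac{7567}{50000}
P(D|+) = P(+|D)P(D)/P(+) = \frac{82}{7567}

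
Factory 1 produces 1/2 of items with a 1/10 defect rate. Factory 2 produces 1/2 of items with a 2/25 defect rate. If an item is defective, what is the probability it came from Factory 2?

Using Bayes' theorem:
P(F1) = 1/2, P(D|F1) = 1/10
P(F2) = 1/2, P(D|F2) = 2/25
P(D) = P(D|F1)P(F1) + P(D|F2)P(F2)
     = \frac{9}{100}
P(F2|D) = P(D|F2)P(F2) / P(D)
= \frac{4}{9}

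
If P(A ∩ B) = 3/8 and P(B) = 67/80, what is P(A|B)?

P(A|B) = P(A ∩ B) / P(B)
= (3/8) / (67/80)
= 30/67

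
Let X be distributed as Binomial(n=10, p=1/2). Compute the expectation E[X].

For X ~ Binomial(n=10, p=1/2), the expected value is:
E[X] = 5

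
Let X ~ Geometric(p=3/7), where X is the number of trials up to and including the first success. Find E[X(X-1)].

E[X(X-1)] = E[X² - X] = E[X²] - E[X]
E[X] = \frac{7}{3}
E[X²] = Var(X) + (E[X])² = \frac{28}{9} + (\frac{7}{3})² = \frac{77}{9}
E[X(X-1)] = \frac{77}{9} - \frac{7}{3} = \frac{56}{9}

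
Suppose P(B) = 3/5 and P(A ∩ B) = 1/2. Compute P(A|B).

P(A|B) = P(A ∩ B) / P(B)
= (1/2) / (3/5)
= 5/6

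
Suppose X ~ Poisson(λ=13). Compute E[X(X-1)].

E[X(X-1)] = E[X² - X] = E[X²] - E[X]
E[X] = 13
E[X²] = Var(X) + (E[X])² = 13 + (13)² = 182
E[X(X-1)] = 182 - 13 = 169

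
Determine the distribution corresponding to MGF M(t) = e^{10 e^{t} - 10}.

The MGF M(t) = e^{10 e^{t} - 10} is the standard form for the Poisson distribution.
Comparing with the known MGF formula identifies: Poisson(λ=10)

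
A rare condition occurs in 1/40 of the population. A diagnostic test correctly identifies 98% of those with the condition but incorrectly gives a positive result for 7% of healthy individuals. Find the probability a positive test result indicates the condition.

Let D = the rare event, + = positive/flagged.
P(D) = 1/40
P(+|D) = 98/100 = 49/50
P(+|D') = 7/100
P(+) = P(+|D)P(D) + P(+|D')P(D')
     = \frac{49}{50} × \frac{1}{40} + \frac{7}{100} × \frac{39}{40}
     = \frac{371}{4000}
P(D|+) = P(+|D)P(D)/P(+) = \frac{14}{53}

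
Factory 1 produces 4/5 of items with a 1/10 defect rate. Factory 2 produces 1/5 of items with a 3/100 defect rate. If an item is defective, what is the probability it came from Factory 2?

Using Bayes' theorem:
P(F1) = 4/5, P(D|F1) = 1/10
P(F2) = 1/5, P(D|F2) = 3/100
P(D) = P(D|F1)P(F1) + P(D|F2)P(F2)
     = \frac{43}{500}
P(F2|D) = P(D|F2)P(F2) / P(D)
= \frac{3}{43}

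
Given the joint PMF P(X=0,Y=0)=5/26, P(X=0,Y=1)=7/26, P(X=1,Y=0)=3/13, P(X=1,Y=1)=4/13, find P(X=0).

P(X=0) = P(X=0,Y=0) + P(X=0,Y=1)
= 5/26 + 7/26
= 6/13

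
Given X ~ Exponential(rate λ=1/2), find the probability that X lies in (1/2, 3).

P(1/2 < X < 3) = ∫_{1/2}^{3} f(x) dx
where f(x) = \frac{e^{- \frac{x}{2}}}{2}
= - \frac{1}{e^{\frac{3}{2}}} + e^{- \frac{1}{4}}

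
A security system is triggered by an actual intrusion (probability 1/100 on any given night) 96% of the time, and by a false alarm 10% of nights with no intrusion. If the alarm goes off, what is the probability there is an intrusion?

Let D = the rare event, + = positive/flagged.
P(D) = 1/100
P(+|D) = 96/100 = 24/25
P(+|D') = 10/100 = 1/10
P(+) = P(+|D)P(D) + P(+|D')P(D')
     = \frac{24}{25} × \frac{1}{100} + \frac{1}{10} × \frac{99}{100}
     = \frac{543}{5000}
P(D|+) = P(+|D)P(D)/P(+) = \frac{16}{181}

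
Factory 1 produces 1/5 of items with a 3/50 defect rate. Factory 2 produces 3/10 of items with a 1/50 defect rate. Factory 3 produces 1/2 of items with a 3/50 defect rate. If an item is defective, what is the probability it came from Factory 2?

Using Bayes' theorem:
P(F1) = 1/5, P(D|F1) = 3/50
P(F2) = 3/10, P(D|F2) = 1/50
P(F3) = 1/2, P(D|F3) = 3/50
P(D) = P(D|F1)P(F1) + P(D|F2)P(F2) + P(D|F3)P(F3)
     = \frac{6}{125}
P(F2|D) = P(D|F2)P(F2) / P(D)
= \frac{1}{8}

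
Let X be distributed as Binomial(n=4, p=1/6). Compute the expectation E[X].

For X ~ Binomial(n=4, p=1/6), the expected value is:
E[X] = \frac{2}{3}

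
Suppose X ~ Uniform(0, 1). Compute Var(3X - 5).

For X ~ Uniform(0, 1):
Var(X) = \frac{1}{12}
Var(3X - 5) = (3)² × Var(X) = 9 × \frac{1}{12} = \frac{3}{4}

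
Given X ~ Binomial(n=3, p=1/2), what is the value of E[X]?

For X ~ Binomial(n=3, p=1/2), the expected value is:
E[X] = \frac{3}{2}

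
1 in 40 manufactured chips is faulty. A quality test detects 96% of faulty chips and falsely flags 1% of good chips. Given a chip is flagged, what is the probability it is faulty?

Let D = the rare event, + = positive/flagged.
P(D) = 1/40
P(+|D) = 96/100 = 24/25
P(+|D') = 1/100
P(+) = P(+|D)P(D) + P(+|D')P(D')
     = \frac{24}{25} × \frac{1}{40} + \frac{1}{100} × \frac{39}{40}
     = \frac{27}{800}
P(D|+) = P(+|D)P(D)/P(+) = \frac{32}{45}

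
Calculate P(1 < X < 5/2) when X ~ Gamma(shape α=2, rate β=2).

P(1 < X < 5/2) = ∫_{1}^{5/2} f(x) dx
where f(x) = 4 x e^{- 2 x}
= \frac{3 \left(-2 + e^{3}\right)}{e^{5}}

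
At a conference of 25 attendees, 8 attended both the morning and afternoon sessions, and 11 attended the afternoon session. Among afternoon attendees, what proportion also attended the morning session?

P(A ∩ B) = 8/25
P(B) = 11/25
P(A|B) = P(A ∩ B) / P(B) = (8/25) / (11/25) = 8/11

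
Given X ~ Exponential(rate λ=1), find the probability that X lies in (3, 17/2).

P(3 < X < 17/2) = ∫_{3}^{17/2} f(x) dx
where f(x) = e^{- x}
= - \frac{1}{e^{\frac{17}{2}}} + e^{-3}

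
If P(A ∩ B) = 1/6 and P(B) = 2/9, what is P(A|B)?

P(A|B) = P(A ∩ B) / P(B)
= (1/6) / (2/9)
= 3/4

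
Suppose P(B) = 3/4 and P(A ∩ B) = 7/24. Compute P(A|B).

P(A|B) = P(A ∩ B) / P(B)
= (7/24) / (3/4)
= 7/18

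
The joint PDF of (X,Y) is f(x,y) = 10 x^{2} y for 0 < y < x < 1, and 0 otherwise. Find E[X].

f_X(x) = ∫_0^x 10 x^{2} y dy = 5 x^{4}
E[X] = ∫_0^1 x × (5 x^{4}) dx = \frac{5}{6}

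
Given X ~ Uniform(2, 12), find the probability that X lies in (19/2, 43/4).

P(19/2 < X < 43/4) = ∫_{19/2}^{43/4} f(x) dx
where f(x) = \frac{1}{10}
= \frac{1}{8}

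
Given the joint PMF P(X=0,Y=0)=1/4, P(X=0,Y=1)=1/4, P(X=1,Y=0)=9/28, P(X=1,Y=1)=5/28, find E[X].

First find marginal of X:
P(X=0) = 1/2
P(X=1) = 1/2
E[X] = 0 × 1/2 + 1 × 1/2 = 1/2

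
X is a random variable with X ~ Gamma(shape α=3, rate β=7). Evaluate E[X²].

Using the identity E[X²] = Var(X) + (E[X])²:
E[X] = \frac{3}{7}
Var(X) = \frac{3}{49}
E[X²] = \frac{3}{49} + (\frac{3}{7})²
= \frac{12}{49}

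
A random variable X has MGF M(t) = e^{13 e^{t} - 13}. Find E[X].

To find E[X], compute M^(1)(0):
M^(1)(t) = 13 e^{t} e^{13 e^{t} - 13}
M^(1)(0) = 13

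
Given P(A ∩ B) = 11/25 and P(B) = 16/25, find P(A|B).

P(A|B) = P(A ∩ B) / P(B)
= (11/25) / (16/25)
= 11/16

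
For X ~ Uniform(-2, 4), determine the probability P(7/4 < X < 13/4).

P(7/4 < X < 13/4) = ∫_{7/4}^{13/4} f(x) dx
where f(x) = \frac{1}{6}
= \frac{1}{4}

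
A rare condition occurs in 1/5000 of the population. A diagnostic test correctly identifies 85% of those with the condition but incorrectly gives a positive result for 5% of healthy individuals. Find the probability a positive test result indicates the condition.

Let D = the rare event, + = positive/flagged.
P(D) = 1/5000
P(+|D) = 85/100 = 17/20
P(+|D') = 5/100 = 1/20
P(+) = P(+|D)P(D) + P(+|D')P(D')
     = \frac{17}{20} × \frac{1}{5000} + \frac{1}{20} × \frac{4999}{5000}
     = \frac{627}{12500}
P(D|+) = P(+|D)P(D)/P(+) = \frac{17}{5016}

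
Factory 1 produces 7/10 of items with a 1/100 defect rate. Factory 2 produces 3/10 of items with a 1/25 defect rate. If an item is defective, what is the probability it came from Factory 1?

Using Bayes' theorem:
P(F1) = 7/10, P(D|F1) = 1/100
P(F2) = 3/10, P(D|F2) = 1/25
P(D) = P(D|F1)P(F1) + P(D|F2)P(F2)
     = \frac{19}{1000}
P(F1|D) = P(D|F1)P(F1) / P(D)
= \frac{7}{19}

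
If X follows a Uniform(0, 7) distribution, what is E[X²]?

Using the identity E[X²] = Var(X) + (E[X])²:
E[X] = \frac{7}{2}
Var(X) = \frac{49}{12}
E[X²] = \frac{49}{12} + (\frac{7}{2})²
= \frac{49}{3}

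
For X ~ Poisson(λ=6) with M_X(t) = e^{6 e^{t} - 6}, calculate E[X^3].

To find E[X^3], compute M^(3)(0):
M^(1)(t) = 6 e^{t} e^{6 e^{t} - 6}
M^(2)(t) = 36 e^{2 t} e^{6 e^{t} - 6} + 6 e^{t} e^{6 e^{t} - 6}
M^(3)(t) = 216 e^{3 t} e^{6 e^{t} - 6} + 108 e^{2 t} e^{6 e^{t} - 6} + 6 e^{t} e^{6 e^{t} - 6}
M^(3)(0) = 330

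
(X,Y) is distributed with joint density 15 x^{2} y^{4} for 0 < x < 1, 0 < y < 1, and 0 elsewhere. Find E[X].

E[X] = ∫_0^1 ∫_0^1 x × f(x,y) dy dx
= ∫_0^1 ∫_0^1 x × (15 x^{2} y^{4}) dy dx
= \frac{3}{4}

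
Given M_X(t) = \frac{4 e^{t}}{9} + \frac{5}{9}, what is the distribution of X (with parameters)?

The MGF M(t) = \frac{4 e^{t}}{9} + \frac{5}{9} is the standard form for the Bernoulli distribution.
Comparing with the known MGF formula identifies: Bernoulli(p=4/9)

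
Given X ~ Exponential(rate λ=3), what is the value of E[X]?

For X ~ Exponential(rate λ=3), the expected value is:
E[X] = \frac{1}{3}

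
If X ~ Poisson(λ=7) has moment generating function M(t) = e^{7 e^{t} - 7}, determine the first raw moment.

To find E[X], compute M^(1)(0):
M^(1)(t) = 7 e^{t} e^{7 e^{t} - 7}
M^(1)(0) = 7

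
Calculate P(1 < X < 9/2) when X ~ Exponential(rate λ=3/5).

P(1 < X < 9/2) = ∫_{1}^{9/2} f(x) dx
where f(x) = \frac{3 e^{- \frac{3 x}{5}}}{5}
= - \frac{1}{e^{\frac{27}{10}}} + e^{- \frac{3}{5}}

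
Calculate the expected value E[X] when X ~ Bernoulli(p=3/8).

For X ~ Bernoulli(p=3/8), the expected value is:
E[X] = \frac{3}{8}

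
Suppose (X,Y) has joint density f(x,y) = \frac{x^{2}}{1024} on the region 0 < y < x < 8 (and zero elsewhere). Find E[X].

f_X(x) = ∫_0^x \frac{x^{2}}{1024} dy = \frac{x^{3}}{1024}
E[X] = ∫_0^8 x × (\frac{x^{3}}{1024}) dx = \frac{32}{5}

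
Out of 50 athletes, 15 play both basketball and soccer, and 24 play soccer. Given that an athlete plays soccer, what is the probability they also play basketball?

P(A ∩ B) = 15/50 = 3/10
P(B) = 24/50 = 12/25
P(A|B) = P(A ∩ B) / P(B) = (3/10) / (12/25) = 5/8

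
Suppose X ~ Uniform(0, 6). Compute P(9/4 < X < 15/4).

P(9/4 < X < 15/4) = ∫_{9/4}^{15/4} f(x) dx
where f(x) = \frac{1}{6}
= \frac{1}{4}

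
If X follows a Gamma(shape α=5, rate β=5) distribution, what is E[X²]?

Using the identity E[X²] = Var(X) + (E[X])²:
E[X] = 1
Var(X) = \frac{1}{5}
E[X²] = \frac{1}{5} + (1)²
= \frac{6}{5}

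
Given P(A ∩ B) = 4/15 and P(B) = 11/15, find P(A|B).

P(A|B) = P(A ∩ B) / P(B)
= (4/15) / (11/15)
= 4/11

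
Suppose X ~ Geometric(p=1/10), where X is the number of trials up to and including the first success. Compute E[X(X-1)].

E[X(X-1)] = E[X² - X] = E[X²] - E[X]
E[X] = 10
E[X²] = Var(X) + (E[X])² = 90 + (10)² = 190
E[X(X-1)] = 190 - 10 = 180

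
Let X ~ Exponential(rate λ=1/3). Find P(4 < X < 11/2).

P(4 < X < 11/2) = ∫_{4}^{11/2} f(x) dx
where f(x) = \frac{e^{- \frac{x}{3}}}{3}
= - \frac{1}{e^{\frac{11}{6}}} + e^{- \frac{4}{3}}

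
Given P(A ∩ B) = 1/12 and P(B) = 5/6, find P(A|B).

P(A|B) = P(A ∩ B) / P(B)
= (1/12) / (5/6)
= 1/10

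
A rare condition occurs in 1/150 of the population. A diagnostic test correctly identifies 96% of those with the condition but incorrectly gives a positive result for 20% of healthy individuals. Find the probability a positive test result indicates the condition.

Let D = the rare event, + = positive/flagged.
P(D) = 1/150
P(+|D) = 96/100 = 24/25
P(+|D') = 20/100 = 1/5
P(+) = P(+|D)P(D) + P(+|D')P(D')
     = \frac{24}{25} × \frac{1}{150} + \frac{1}{5} × \frac{149}{150}
     = \frac{769}{3750}
P(D|+) = P(+|D)P(D)/P(+) = \frac{24}{769}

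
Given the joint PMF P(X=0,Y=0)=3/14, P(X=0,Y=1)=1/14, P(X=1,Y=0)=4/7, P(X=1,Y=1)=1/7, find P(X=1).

P(X=1) = P(X=1,Y=0) + P(X=1,Y=1)
= 4/7 + 1/7
= 5/7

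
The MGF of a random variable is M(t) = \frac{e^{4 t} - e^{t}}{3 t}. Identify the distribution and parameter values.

The MGF M(t) = \frac{e^{4 t} - e^{t}}{3 t} is the standard form for the Uniform distribution.
Comparing with the known MGF formula identifies: Uniform(1, 4)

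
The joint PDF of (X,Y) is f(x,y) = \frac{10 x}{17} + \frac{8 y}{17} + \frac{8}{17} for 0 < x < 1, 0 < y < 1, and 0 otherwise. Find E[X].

E[X] = ∫_0^1 ∫_0^1 x × f(x,y) dy dx
= ∫_0^1 ∫_0^1 x × (\frac{10 x}{17} + \frac{8 y}{17} + \frac{8}{17}) dy dx
= \frac{28}{51}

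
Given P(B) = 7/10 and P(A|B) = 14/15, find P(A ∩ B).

By definition, P(A|B) = P(A ∩ B) / P(B)
So P(A ∩ B) = P(A|B) × P(B)
= 14/15 × 7/10
= 49/75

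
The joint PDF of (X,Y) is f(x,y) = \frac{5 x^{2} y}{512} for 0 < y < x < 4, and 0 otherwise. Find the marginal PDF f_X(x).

f_X(x) = ∫_0^x \frac{5 x^{2} y}{512} dy = \frac{5 x^{4}}{1024}
for 0 < x < 4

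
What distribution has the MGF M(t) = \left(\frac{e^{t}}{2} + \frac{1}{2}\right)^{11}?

The MGF M(t) = \left(\frac{e^{t}}{2} + \frac{1}{2}\right)^{11} is the standard form for the Binomial distribution.
Comparing with the known MGF formula identifies: Binomial(n=11, p=1/2)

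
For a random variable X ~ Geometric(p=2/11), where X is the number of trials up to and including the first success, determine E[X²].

Using the identity E[X²] = Var(X) + (E[X])²:
E[X] = \frac{11}{2}
Var(X) = \frac{99}{4}
E[X²] = \frac{99}{4} + (\frac{11}{2})²
= 55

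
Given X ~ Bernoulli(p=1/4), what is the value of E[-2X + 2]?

For X ~ Bernoulli(p=1/4):
E[X] = \frac{1}{4}
E[-2X + 2] = -2 × E[X] + 2 = \frac{3}{2}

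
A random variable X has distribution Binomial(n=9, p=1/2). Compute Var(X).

For X ~ Binomial(n=9, p=1/2):
Var(X) = \frac{9}{4}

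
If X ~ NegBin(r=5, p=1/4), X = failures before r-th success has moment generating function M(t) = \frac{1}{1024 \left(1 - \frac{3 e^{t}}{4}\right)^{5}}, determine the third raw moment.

To find E[X^3], compute M^(3)(0):
M^(1)(t) = \frac{15 e^{t}}{4096 \left(1 - \frac{3 e^{t}}{4}\right)^{6}}
M^(2)(t) = \frac{15 e^{t}}{4096 \left(1 - \frac{3 e^{t}}{4}\right)^{6}} + \frac{135 e^{2 t}}{8192 \left(1 - \frac{3 e^{t}}{4}\right)^{7}}
M^(3)(t) = \frac{15 e^{t}}{4096 \left(1 - \frac{3 e^{t}}{4}\right)^{6}} + \frac{405 e^{2 t}}{8192 \left(1 - \frac{3 e^{t}}{4}\right)^{7}} + \frac{2835 e^{3 t}}{32768 \left(1 - \frac{3 e^{t}}{4}\right)^{8}}
M^(3)(0) = 6495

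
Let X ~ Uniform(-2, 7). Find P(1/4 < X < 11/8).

P(1/4 < X < 11/8) = ∫_{1/4}^{11/8} f(x) dx
where f(x) = \frac{1}{9}
= \frac{1}{8}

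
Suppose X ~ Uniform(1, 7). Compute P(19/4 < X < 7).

P(19/4 < X < 7) = ∫_{19/4}^{7} f(x) dx
where f(x) = \frac{1}{6}
= \frac{3}{8}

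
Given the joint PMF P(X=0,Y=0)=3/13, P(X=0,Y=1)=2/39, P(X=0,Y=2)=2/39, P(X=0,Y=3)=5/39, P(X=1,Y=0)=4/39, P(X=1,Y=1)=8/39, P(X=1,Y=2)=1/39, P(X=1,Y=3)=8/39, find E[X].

First find marginal of X:
P(X=0) = 6/13
P(X=1) = 7/13
E[X] = 0 × 6/13 + 1 × 7/13 = 7/13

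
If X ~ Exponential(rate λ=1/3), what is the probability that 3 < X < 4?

P(3 < X < 4) = ∫_{3}^{4} f(x) dx
where f(x) = \frac{e^{- \frac{x}{3}}}{3}
= - \frac{1}{e^{\frac{4}{3}}} + e^{-1}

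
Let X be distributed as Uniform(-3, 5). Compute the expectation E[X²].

Using the identity E[X²] = Var(X) + (E[X])²:
E[X] = 1
Var(X) = \frac{16}{3}
E[X²] = \frac{16}{3} + (1)²
= \frac{19}{3}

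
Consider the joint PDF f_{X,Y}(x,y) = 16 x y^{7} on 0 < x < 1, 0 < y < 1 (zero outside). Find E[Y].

E[Y] = ∫_0^1 ∫_0^1 y × f(x,y) dx dy
= \frac{8}{9}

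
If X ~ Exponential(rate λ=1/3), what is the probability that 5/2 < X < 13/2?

P(5/2 < X < 13/2) = ∫_{5/2}^{13/2} f(x) dx
where f(x) = \frac{e^{- \frac{x}{3}}}{3}
= - \frac{1 - e^{\frac{4}{3}}}{e^{\frac{13}{6}}}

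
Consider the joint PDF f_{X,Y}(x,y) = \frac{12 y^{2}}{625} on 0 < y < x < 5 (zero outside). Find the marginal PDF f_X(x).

f_X(x) = ∫_0^x \frac{12 y^{2}}{625} dy = \frac{4 x^{3}}{625}
for 0 < x < 5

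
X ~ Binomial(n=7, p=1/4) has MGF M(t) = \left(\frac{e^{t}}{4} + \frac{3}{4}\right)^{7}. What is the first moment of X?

To find E[X], compute M^(1)(0):
M^(1)(t) = \frac{7 \left(\frac{e^{t}}{4} + \frac{3}{4}\right)^{6} e^{t}}{4}
M^(1)(0) = \frac{7}{4}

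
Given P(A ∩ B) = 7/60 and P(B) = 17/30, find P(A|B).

P(A|B) = P(A ∩ B) / P(B)
= (7/60) / (17/30)
= 7/34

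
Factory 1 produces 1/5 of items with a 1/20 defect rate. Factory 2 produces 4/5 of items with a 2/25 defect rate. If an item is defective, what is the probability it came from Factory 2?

Using Bayes' theorem:
P(F1) = 1/5, P(D|F1) = 1/20
P(F2) = 4/5, P(D|F2) = 2/25
P(D) = P(D|F1)P(F1) + P(D|F2)P(F2)
     = \frac{37}{500}
P(F2|D) = P(D|F2)P(F2) / P(D)
= \frac{32}{37}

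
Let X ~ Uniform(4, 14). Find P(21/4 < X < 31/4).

P(21/4 < X < 31/4) = ∫_{21/4}^{31/4} f(x) dx
where f(x) = \frac{1}{10}
= \frac{1}{4}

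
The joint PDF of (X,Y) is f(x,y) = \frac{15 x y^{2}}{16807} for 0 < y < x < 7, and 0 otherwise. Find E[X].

f_X(x) = ∫_0^x \frac{15 x y^{2}}{16807} dy = \frac{5 x^{4}}{16807}
E[X] = ∫_0^7 x × (\frac{5 x^{4}}{16807}) dx = \frac{35}{6}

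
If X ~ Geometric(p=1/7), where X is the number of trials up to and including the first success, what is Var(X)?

For X ~ Geometric(p=1/7), where X is the number of trials up to and including the first success:
Var(X) = 42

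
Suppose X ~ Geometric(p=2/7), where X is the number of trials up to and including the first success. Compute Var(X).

For X ~ Geometric(p=2/7), where X is the number of trials up to and including the first success:
Var(X) = \frac{35}{4}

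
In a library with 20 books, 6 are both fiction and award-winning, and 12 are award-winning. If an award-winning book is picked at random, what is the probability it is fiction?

P(A ∩ B) = 6/20 = 3/10
P(B) = 12/20 = 3/5
P(A|B) = P(A ∩ B) / P(B) = (3/10) / (3/5) = 1/2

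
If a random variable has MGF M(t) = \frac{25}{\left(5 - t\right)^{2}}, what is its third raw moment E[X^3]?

To find E[X^3], compute M^(3)(0):
M^(1)(t) = \frac{50}{\left(5 - t\right)^{3}}
M^(2)(t) = \frac{150}{\left(5 - t\right)^{4}}
M^(3)(t) = \frac{600}{\left(5 - t\right)^{5}}
M^(3)(0) = \frac{24}{125}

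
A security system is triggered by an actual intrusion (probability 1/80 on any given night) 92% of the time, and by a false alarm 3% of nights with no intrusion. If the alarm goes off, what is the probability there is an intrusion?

Let D = the rare event, + = positive/flagged.
P(D) = 1/80
P(+|D) = 92/100 = 23/25
P(+|D') = 3/100
P(+) = P(+|D)P(D) + P(+|D')P(D')
     = \frac{23}{25} × \frac{1}{80} + \frac{3}{100} × \frac{79}{80}
     = \frac{329}{8000}
P(D|+) = P(+|D)P(D)/P(+) = \frac{92}{329}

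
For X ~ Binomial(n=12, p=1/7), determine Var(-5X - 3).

For X ~ Binomial(n=12, p=1/7):
Var(X) = \frac{72}{49}
Var(-5X - 3) = (-5)² × Var(X) = 25 × \frac{72}{49} = \frac{1800}{49}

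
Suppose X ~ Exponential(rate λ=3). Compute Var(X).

For X ~ Exponential(rate λ=3):
Var(X) = \frac{1}{9}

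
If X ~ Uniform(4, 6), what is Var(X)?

For X ~ Uniform(4, 6):
Var(X) = \frac{1}{3}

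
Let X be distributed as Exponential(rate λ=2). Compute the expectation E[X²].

Using the identity E[X²] = Var(X) + (E[X])²:
E[X] = \frac{1}{2}
Var(X) = \frac{1}{4}
E[X²] = \frac{1}{4} + (\frac{1}{2})²
= \frac{1}{2}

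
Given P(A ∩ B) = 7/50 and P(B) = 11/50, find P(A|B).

P(A|B) = P(A ∩ B) / P(B)
= (7/50) / (11/50)
= 7/11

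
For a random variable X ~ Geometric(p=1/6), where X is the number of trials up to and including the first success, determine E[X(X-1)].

E[X(X-1)] = E[X² - X] = E[X²] - E[X]
E[X] = 6
E[X²] = Var(X) + (E[X])² = 30 + (6)² = 66
E[X(X-1)] = 66 - 6 = 60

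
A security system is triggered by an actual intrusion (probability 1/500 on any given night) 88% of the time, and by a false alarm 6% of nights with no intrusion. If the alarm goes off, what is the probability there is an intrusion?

Let D = the rare event, + = positive/flagged.
P(D) = 1/500
P(+|D) = 88/100 = 22/25
P(+|D') = 6/100 = 3/50
P(+) = P(+|D)P(D) + P(+|D')P(D')
     = \frac{22}{25} × \frac{1}{500} + \frac{3}{50} × \frac{499}{500}
     = \frac{1541}{25000}
P(D|+) = P(+|D)P(D)/P(+) = \frac{44}{1541}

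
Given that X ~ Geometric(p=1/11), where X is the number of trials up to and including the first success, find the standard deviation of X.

For X ~ Geometric(p=1/11), where X is the number of trials up to and including the first success:
Var(X) = 110
SD(X) = √(Var(X)) = √(110) = \sqrt{110}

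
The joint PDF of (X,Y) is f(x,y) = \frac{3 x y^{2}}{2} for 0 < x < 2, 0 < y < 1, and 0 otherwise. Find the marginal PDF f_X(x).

f_X(x) = ∫_0^1 f(x,y) dy
= ∫_0^1 \frac{3 x y^{2}}{2} dy
= \frac{x}{2} for 0 < x < 2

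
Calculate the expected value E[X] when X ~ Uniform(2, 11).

For X ~ Uniform(2, 11), the expected value is:
E[X] = \frac{13}{2}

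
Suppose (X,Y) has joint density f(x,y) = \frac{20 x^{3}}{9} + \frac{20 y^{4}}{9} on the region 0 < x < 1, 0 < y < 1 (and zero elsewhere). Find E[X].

E[X] = ∫_0^1 ∫_0^1 x × f(x,y) dy dx
= ∫_0^1 ∫_0^1 x × (\frac{20 x^{3}}{9} + \frac{20 y^{4}}{9}) dy dx
= \frac{2}{3}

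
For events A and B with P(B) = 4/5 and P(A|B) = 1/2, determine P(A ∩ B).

By definition, P(A|B) = P(A ∩ B) / P(B)
So P(A ∩ B) = P(A|B) × P(B)
= 1/2 × 4/5
= 2/5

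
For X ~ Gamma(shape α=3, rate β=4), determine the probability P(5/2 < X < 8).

P(5/2 < X < 8) = ∫_{5/2}^{8} f(x) dx
where f(x) = 32 x^{2} e^{- 4 x}
= \frac{-545 + 61 e^{22}}{e^{32}}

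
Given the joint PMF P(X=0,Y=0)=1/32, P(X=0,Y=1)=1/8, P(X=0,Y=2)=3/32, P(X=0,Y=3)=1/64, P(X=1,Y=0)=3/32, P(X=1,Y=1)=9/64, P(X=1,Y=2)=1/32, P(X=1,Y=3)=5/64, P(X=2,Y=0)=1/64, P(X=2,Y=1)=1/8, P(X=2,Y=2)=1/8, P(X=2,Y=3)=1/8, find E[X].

First find marginal of X:
P(X=0) = 17/64
P(X=1) = 11/32
P(X=2) = 25/64
E[X] = 0 × 17/64 + 1 × 11/32 + 2 × 25/64 = 9/8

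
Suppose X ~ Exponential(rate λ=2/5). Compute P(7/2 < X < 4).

P(7/2 < X < 4) = ∫_{7/2}^{4} f(x) dx
where f(x) = \frac{2 e^{- \frac{2 x}{5}}}{5}
= - \frac{1 - e^{\frac{1}{5}}}{e^{\frac{8}{5}}}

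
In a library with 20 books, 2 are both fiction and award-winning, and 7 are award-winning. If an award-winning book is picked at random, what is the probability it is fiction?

P(A ∩ B) = 2/20 = 1/10
P(B) = 7/20
P(A|B) = P(A ∩ B) / P(B) = (1/10) / (7/20) = 2/7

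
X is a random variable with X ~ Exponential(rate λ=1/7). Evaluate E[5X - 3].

For X ~ Exponential(rate λ=1/7):
E[X] = 7
E[5X - 3] = 5 × E[X] - 3 = 32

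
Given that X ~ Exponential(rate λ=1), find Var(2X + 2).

For X ~ Exponential(rate λ=1):
Var(X) = 1
Var(2X + 2) = (2)² × Var(X) = 4 × 1 = 4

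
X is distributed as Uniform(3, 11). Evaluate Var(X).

For X ~ Uniform(3, 11):
Var(X) = \frac{16}{3}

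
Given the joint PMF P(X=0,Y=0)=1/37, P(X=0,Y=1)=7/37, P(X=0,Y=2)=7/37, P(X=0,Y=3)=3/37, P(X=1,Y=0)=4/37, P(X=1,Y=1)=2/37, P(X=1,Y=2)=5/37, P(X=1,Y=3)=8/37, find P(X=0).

P(X=0) = P(X=0,Y=0) + P(X=0,Y=1) + P(X=0,Y=2) + P(X=0,Y=3)
= 1/37 + 7/37 + 7/37 + 3/37
= 18/37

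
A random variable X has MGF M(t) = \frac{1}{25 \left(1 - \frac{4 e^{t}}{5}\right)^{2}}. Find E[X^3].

To find E[X^3], compute M^(3)(0):
M^(1)(t) = \frac{8 e^{t}}{125 \left(1 - \frac{4 e^{t}}{5}\right)^{3}}
M^(2)(t) = \frac{8 e^{t}}{125 \left(1 - \frac{4 e^{t}}{5}\right)^{3}} + \frac{96 e^{2 t}}{625 \left(1 - \frac{4 e^{t}}{5}\right)^{4}}
M^(3)(t) = \frac{8 e^{t}}{125 \left(1 - \frac{4 e^{t}}{5}\right)^{3}} + \frac{288 e^{2 t}}{625 \left(1 - \frac{4 e^{t}}{5}\right)^{4}} + \frac{1536 e^{3 t}}{3125 \left(1 - \frac{4 e^{t}}{5}\right)^{5}}
M^(3)(0) = 1832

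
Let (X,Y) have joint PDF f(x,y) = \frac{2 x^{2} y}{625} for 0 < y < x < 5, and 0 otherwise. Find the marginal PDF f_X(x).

f_X(x) = ∫_0^x \frac{2 x^{2} y}{625} dy = \frac{x^{4}}{625}
for 0 < x < 5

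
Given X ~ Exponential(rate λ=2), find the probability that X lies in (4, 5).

P(4 < X < 5) = ∫_{4}^{5} f(x) dx
where f(x) = 2 e^{- 2 x}
= - \frac{1 - e^{2}}{e^{10}}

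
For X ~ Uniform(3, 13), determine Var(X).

For X ~ Uniform(3, 13):
Var(X) = \frac{25}{3}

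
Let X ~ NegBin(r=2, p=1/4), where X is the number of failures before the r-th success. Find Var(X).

For X ~ NegBin(r=2, p=1/4), where X is the number of failures before the r-th success:
Var(X) = 24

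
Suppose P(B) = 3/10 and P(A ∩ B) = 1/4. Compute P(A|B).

P(A|B) = P(A ∩ B) / P(B)
= (1/4) / (3/10)
= 5/6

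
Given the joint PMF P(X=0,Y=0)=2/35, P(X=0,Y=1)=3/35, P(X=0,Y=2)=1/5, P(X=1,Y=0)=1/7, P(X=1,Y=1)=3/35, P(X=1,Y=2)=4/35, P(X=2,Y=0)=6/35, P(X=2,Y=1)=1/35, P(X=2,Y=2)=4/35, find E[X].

First find marginal of X:
P(X=0) = 12/35
P(X=1) = 12/35
P(X=2) = 11/35
E[X] = 0 × 12/35 + 1 × 12/35 + 2 × 11/35 = 34/35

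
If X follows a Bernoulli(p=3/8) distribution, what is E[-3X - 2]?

For X ~ Bernoulli(p=3/8):
E[X] = \frac{3}{8}
E[-3X - 2] = -3 × E[X] - 2 = - \frac{25}{8}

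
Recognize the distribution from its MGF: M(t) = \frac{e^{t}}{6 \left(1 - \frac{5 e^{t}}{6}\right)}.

The MGF M(t) = \frac{e^{t}}{6 \left(1 - \frac{5 e^{t}}{6}\right)} is the standard form for the Geometric distribution.
Comparing with the known MGF formula identifies: Geometric(p=1/6), X = trial number of first success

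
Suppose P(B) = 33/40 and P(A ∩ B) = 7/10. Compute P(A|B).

P(A|B) = P(A ∩ B) / P(B)
= (7/10) / (33/40)
= 28/33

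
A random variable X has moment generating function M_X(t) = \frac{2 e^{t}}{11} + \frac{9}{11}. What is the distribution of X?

The MGF M(t) = \frac{2 e^{t}}{11} + \frac{9}{11} is the standard form for the Bernoulli distribution.
Comparing with the known MGF formula identifies: Bernoulli(p=2/11)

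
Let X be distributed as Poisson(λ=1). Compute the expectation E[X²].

Using the identity E[X²] = Var(X) + (E[X])²:
E[X] = 1
Var(X) = 1
E[X²] = 1 + (1)²
= 2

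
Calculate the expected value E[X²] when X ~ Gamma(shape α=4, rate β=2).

Using the identity E[X²] = Var(X) + (E[X])²:
E[X] = 2
Var(X) = 1
E[X²] = 1 + (2)²
= 5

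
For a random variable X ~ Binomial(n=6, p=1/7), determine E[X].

For X ~ Binomial(n=6, p=1/7), the expected value is:
E[X] = \frac{6}{7}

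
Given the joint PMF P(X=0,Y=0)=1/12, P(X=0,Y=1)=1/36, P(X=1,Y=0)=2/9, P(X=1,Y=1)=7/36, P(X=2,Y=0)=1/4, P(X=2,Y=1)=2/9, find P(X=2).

P(X=2) = P(X=2,Y=0) + P(X=2,Y=1)
= 1/4 + 2/9
= 17/36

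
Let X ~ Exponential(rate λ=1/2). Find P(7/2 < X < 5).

P(7/2 < X < 5) = ∫_{7/2}^{5} f(x) dx
where f(x) = \frac{e^{- \frac{x}{2}}}{2}
= - \frac{1}{e^{\frac{5}{2}}} + e^{- \frac{7}{4}}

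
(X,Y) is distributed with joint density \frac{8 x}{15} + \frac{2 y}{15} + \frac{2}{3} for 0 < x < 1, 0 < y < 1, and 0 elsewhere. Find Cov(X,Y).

E[XY] = ∫∫ xy × f(x,y) dx dy = \frac{5}{18}
E[X] = \frac{49}{90}
E[Y] = \frac{23}{45}
Cov(X,Y) = E[XY] - E[X]E[Y] = - \frac{1}{2025}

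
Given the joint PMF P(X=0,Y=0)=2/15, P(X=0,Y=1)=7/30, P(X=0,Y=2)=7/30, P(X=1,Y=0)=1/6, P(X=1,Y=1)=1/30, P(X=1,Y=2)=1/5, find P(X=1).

P(X=1) = P(X=1,Y=0) + P(X=1,Y=1) + P(X=1,Y=2)
= 1/6 + 1/30 + 1/5
= 2/5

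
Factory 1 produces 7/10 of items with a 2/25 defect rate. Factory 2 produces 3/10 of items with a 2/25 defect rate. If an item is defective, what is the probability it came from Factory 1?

Using Bayes' theorem:
P(F1) = 7/10, P(D|F1) = 2/25
P(F2) = 3/10, P(D|F2) = 2/25
P(D) = P(D|F1)P(F1) + P(D|F2)P(F2)
     = \frac{2}{25}
P(F1|D) = P(D|F1)P(F1) / P(D)
= \frac{7}{10}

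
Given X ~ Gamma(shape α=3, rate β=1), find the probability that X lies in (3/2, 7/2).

P(3/2 < X < 7/2) = ∫_{3/2}^{7/2} f(x) dx
where f(x) = \frac{x^{2} e^{- x}}{2}
= \frac{-85 + 29 e^{2}}{8 e^{\frac{7}{2}}}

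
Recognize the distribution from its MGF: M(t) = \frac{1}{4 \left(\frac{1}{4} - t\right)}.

The MGF M(t) = \frac{1}{4 \left(\frac{1}{4} - t\right)} is the standard form for the Exponential distribution.
Comparing with the known MGF formula identifies: Exponential(rate λ=1/4)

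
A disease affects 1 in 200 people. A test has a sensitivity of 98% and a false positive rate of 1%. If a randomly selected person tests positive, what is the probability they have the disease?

Let D = the rare event, + = positive/flagged.
P(D) = 1/200
P(+|D) = 98/100 = 49/50
P(+|D') = 1/100
P(+) = P(+|D)P(D) + P(+|D')P(D')
     = \frac{49}{50} × \frac{1}{200} + \frac{1}{100} × \frac{199}{200}
     = \frac{297}{20000}
P(D|+) = P(+|D)P(D)/P(+) = \frac{98}{297}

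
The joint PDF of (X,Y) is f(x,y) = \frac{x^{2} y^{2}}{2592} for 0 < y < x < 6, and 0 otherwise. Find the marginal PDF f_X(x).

f_X(x) = ∫_0^x \frac{x^{2} y^{2}}{2592} dy = \frac{x^{5}}{7776}
for 0 < x < 6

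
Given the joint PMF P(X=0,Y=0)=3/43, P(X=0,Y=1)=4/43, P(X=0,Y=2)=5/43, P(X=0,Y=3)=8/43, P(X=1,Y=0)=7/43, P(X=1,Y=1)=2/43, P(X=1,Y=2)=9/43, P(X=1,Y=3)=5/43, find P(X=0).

P(X=0) = P(X=0,Y=0) + P(X=0,Y=1) + P(X=0,Y=2) + P(X=0,Y=3)
= 3/43 + 4/43 + 5/43 + 8/43
= 20/43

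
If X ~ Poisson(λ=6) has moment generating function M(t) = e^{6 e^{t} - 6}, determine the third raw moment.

To find E[X^3], compute M^(3)(0):
M^(1)(t) = 6 e^{t} e^{6 e^{t} - 6}
M^(2)(t) = 36 e^{2 t} e^{6 e^{t} - 6} + 6 e^{t} e^{6 e^{t} - 6}
M^(3)(t) = 216 e^{3 t} e^{6 e^{t} - 6} + 108 e^{2 t} e^{6 e^{t} - 6} + 6 e^{t} e^{6 e^{t} - 6}
M^(3)(0) = 330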